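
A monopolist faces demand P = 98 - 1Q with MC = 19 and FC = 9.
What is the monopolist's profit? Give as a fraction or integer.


MR = MC: 98 - 2Q = 19
Q* = 79/2
P* = 98 - 1*79/2 = 117/2
Profit = (P* - MC)*Q* - FC
= (117/2 - 19)*79/2 - 9
= 79/2*79/2 - 9
= 6241/4 - 9 = 6205/4

6205/4


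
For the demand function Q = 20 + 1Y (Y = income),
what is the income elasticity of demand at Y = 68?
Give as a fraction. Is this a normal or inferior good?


dQ/dY = 1
At Y = 68: Q = 20 + 1*68 = 88
Ey = (dQ/dY)(Y/Q) = 1 * 68 / 88 = 17/22
Since Ey > 0, this is a normal good.

17/22 (normal good)


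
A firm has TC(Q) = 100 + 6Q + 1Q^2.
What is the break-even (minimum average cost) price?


AC(Q) = 100/Q + 6 + 1Q
To minimize: dAC/dQ = -100/Q^2 + 1 = 0
Q^2 = 100/1 = 100
Q* = 10
Min AC = 100/10 + 6 + 1*10
Min AC = 10 + 6 + 10 = 26

26


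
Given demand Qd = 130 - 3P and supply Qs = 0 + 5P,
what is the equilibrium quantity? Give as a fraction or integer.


First find equilibrium price:
130 - 3P = 0 + 5P
P* = 130/8 = 65/4
Then substitute into demand:
Q* = 130 - 3 * 65/4 = 325/4

325/4


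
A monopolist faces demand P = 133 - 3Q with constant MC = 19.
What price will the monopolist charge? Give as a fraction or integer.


MR = 133 - 6Q
Set MR = MC: 133 - 6Q = 19
Q* = 19
Substitute into demand:
P* = 133 - 3*19 = 76

76


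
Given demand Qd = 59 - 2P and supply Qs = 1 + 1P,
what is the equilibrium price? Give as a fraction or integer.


At equilibrium, Qd = Qs.
59 - 2P = 1 + 1P
59 - 1 = 2P + 1P
58 = 3P
P* = 58/3 = 58/3

58/3


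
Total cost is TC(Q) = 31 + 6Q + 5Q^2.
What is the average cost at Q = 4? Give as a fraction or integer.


TC(4) = 31 + 6*4 + 5*4^2
TC(4) = 31 + 24 + 80 = 135
AC = TC/Q = 135/4 = 135/4

135/4


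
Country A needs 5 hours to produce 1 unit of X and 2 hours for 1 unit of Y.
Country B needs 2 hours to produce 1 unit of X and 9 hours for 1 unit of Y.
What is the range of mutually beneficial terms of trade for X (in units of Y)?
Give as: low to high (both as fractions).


Opportunity cost of X for Country A = hours_X / hours_Y = 5/2 = 5/2 units of Y
Opportunity cost of X for Country B = hours_X / hours_Y = 2/9 = 2/9 units of Y
Terms of trade must be between the two opportunity costs.
Range: 2/9 to 5/2

2/9 to 5/2


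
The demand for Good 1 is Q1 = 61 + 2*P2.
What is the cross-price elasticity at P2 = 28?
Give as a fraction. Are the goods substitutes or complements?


dQ1/dP2 = 2
At P2 = 28: Q1 = 61 + 2*28 = 117
Exy = (dQ1/dP2)(P2/Q1) = 2 * 28 / 117 = 56/117
Since Exy > 0, the goods are substitutes.

56/117 (substitutes)


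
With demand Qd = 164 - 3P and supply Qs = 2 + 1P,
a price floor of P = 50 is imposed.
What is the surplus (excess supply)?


At P = 50:
Qd = 164 - 3*50 = 14
Qs = 2 + 1*50 = 52
Surplus = Qs - Qd = 52 - 14 = 38

38


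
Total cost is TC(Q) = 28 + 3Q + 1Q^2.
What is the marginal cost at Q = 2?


MC = dTC/dQ = 3 + 2*1*Q
At Q = 2:
MC = 3 + 2*2
MC = 3 + 4 = 7

7


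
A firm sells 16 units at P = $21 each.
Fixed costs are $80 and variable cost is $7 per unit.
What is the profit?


Total Revenue = P * Q = 21 * 16 = $336
Total Cost = FC + VC*Q = 80 + 7*16 = $192
Profit = TR - TC = 336 - 192 = $144

$144


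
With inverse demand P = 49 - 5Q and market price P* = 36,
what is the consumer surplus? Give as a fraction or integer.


Maximum willingness to pay (at Q=0): P_max = 49
Quantity demanded at P* = 36:
Q* = (49 - 36)/5 = 13/5
CS = (1/2) * Q* * (P_max - P*)
CS = (1/2) * 13/5 * (49 - 36)
CS = (1/2) * 13/5 * 13 = 169/10

169/10


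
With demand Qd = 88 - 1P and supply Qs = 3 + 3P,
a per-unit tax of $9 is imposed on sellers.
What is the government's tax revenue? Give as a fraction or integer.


With tax on sellers, new supply: Qs' = 3 + 3(P - 9)
= 3P - 24
New equilibrium quantity:
Q_new = 60
Tax revenue = tax * Q_new = 9 * 60 = 540

540


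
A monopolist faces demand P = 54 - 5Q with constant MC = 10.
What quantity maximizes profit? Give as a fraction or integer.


TR = P*Q = (54 - 5Q)Q = 54Q - 5Q^2
MR = dTR/dQ = 54 - 10Q
Set MR = MC:
54 - 10Q = 10
44 = 10Q
Q* = 44/10 = 22/5

22/5


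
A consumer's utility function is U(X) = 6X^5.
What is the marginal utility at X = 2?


MU = dU/dX = 6*5*X^(5-1)
MU = 30*X^4
At X = 2:
MU = 30 * 2^4
MU = 30 * 16 = 480

480


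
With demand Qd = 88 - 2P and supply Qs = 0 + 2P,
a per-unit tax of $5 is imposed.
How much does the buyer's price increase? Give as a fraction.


With a per-unit tax, the buyer's price increase depends on relative slopes.
Supply slope: d = 2, Demand slope: b = 2
Buyer's price increase = d * tax / (b + d)
= 2 * 5 / (2 + 2)
= 10 / 4 = 5/2

5/2


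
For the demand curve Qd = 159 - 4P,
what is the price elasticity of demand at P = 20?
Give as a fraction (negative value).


dQ/dP = -4
At P = 20: Q = 159 - 4*20 = 79
E = (dQ/dP)(P/Q) = (-4)(20/79) = -80/79

-80/79


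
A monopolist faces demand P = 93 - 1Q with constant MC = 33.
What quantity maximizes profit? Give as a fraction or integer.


TR = P*Q = (93 - 1Q)Q = 93Q - 1Q^2
MR = dTR/dQ = 93 - 2Q
Set MR = MC:
93 - 2Q = 33
60 = 2Q
Q* = 60/2 = 30

30


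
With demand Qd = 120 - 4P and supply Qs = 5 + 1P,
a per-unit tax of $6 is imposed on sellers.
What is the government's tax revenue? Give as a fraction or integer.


With tax on sellers, new supply: Qs' = 5 + 1(P - 6)
= 1P - 1
New equilibrium quantity:
Q_new = 116/5
Tax revenue = tax * Q_new = 6 * 116/5 = 696/5

696/5


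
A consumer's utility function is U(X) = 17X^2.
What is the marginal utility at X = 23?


MU = dU/dX = 17*2*X^(2-1)
MU = 34*X^1
At X = 23:
MU = 34 * 23^1
MU = 34 * 23 = 782

782


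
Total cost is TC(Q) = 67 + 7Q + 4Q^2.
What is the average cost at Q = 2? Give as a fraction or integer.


TC(2) = 67 + 7*2 + 4*2^2
TC(2) = 67 + 14 + 16 = 97
AC = TC/Q = 97/2 = 97/2

97/2


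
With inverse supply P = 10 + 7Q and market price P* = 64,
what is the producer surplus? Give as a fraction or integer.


Minimum supply price (at Q=0): P_min = 10
Quantity supplied at P* = 64:
Q* = (64 - 10)/7 = 54/7
PS = (1/2) * Q* * (P* - P_min)
PS = (1/2) * 54/7 * (64 - 10)
PS = (1/2) * 54/7 * 54 = 1458/7

1458/7


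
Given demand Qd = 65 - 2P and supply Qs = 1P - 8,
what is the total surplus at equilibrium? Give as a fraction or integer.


Find equilibrium: 65 - 2P = 1P - 8
65 + 8 = 3P
P* = 73/3 = 73/3
Q* = 1*73/3 - 8 = 49/3
Inverse demand: P = 65/2 - Q/2, so P_max = 65/2
Inverse supply: P = 8 + Q/1, so P_min = 8
CS = (1/2) * 49/3 * (65/2 - 73/3) = 2401/36
PS = (1/2) * 49/3 * (73/3 - 8) = 2401/18
TS = CS + PS = 2401/36 + 2401/18 = 2401/12

2401/12


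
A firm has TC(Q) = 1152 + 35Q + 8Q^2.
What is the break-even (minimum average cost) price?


AC(Q) = 1152/Q + 35 + 8Q
To minimize: dAC/dQ = -1152/Q^2 + 8 = 0
Q^2 = 1152/8 = 144
Q* = 12
Min AC = 1152/12 + 35 + 8*12
Min AC = 96 + 35 + 96 = 227

227


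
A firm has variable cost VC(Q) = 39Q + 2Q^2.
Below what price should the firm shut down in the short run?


AVC(Q) = VC(Q)/Q = 39 + 2Q
AVC is increasing in Q, so minimum AVC is at Q -> 0+.
Min AVC = 39
The firm should shut down if P < 39.

39


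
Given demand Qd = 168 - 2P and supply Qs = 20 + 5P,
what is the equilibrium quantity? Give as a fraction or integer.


First find equilibrium price:
168 - 2P = 20 + 5P
P* = 148/7 = 148/7
Then substitute into demand:
Q* = 168 - 2 * 148/7 = 880/7

880/7


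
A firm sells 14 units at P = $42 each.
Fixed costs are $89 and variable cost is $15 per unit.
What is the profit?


Total Revenue = P * Q = 42 * 14 = $588
Total Cost = FC + VC*Q = 89 + 15*14 = $299
Profit = TR - TC = 588 - 299 = $289

$289


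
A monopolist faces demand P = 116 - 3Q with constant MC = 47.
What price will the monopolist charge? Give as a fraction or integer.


MR = 116 - 6Q
Set MR = MC: 116 - 6Q = 47
Q* = 23/2
Substitute into demand:
P* = 116 - 3*23/2 = 163/2

163/2


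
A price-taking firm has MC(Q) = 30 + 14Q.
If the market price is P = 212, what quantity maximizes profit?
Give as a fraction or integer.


In perfect competition, profit is maximized where P = MC.
212 = 30 + 14Q
182 = 14Q
Q* = 182/14 = 13

13


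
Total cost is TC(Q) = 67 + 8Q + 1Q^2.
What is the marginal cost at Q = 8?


MC = dTC/dQ = 8 + 2*1*Q
At Q = 8:
MC = 8 + 2*8
MC = 8 + 16 = 24

24


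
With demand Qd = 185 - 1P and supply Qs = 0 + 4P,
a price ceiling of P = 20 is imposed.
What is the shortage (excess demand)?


At P = 20:
Qd = 185 - 1*20 = 165
Qs = 0 + 4*20 = 80
Shortage = Qd - Qs = 165 - 80 = 85

85


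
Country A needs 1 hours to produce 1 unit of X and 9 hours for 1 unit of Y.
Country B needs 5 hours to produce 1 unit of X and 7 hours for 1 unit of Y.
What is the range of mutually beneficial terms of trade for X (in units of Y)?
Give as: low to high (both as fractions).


Opportunity cost of X for Country A = hours_X / hours_Y = 1/9 = 1/9 units of Y
Opportunity cost of X for Country B = hours_X / hours_Y = 5/7 = 5/7 units of Y
Terms of trade must be between the two opportunity costs.
Range: 1/9 to 5/7

1/9 to 5/7


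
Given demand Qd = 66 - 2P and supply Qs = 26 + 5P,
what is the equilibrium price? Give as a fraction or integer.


At equilibrium, Qd = Qs.
66 - 2P = 26 + 5P
66 - 26 = 2P + 5P
40 = 7P
P* = 40/7 = 40/7

40/7


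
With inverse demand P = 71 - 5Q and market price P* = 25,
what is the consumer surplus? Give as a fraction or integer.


Maximum willingness to pay (at Q=0): P_max = 71
Quantity demanded at P* = 25:
Q* = (71 - 25)/5 = 46/5
CS = (1/2) * Q* * (P_max - P*)
CS = (1/2) * 46/5 * (71 - 25)
CS = (1/2) * 46/5 * 46 = 1058/5

1058/5


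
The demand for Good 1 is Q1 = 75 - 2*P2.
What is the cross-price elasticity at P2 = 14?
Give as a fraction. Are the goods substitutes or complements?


dQ1/dP2 = -2
At P2 = 14: Q1 = 75 - 2*14 = 47
Exy = (dQ1/dP2)(P2/Q1) = -2 * 14 / 47 = -28/47
Since Exy < 0, the goods are complements.

-28/47 (complements)


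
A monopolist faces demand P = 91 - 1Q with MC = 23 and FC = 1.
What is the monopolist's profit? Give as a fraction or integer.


MR = MC: 91 - 2Q = 23
Q* = 34
P* = 91 - 1*34 = 57
Profit = (P* - MC)*Q* - FC
= (57 - 23)*34 - 1
= 34*34 - 1
= 1156 - 1 = 1155

1155


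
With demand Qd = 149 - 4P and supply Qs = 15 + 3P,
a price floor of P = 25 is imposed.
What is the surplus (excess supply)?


At P = 25:
Qd = 149 - 4*25 = 49
Qs = 15 + 3*25 = 90
Surplus = Qs - Qd = 90 - 49 = 41

41


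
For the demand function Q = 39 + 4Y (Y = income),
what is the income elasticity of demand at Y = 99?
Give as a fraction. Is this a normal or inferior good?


dQ/dY = 4
At Y = 99: Q = 39 + 4*99 = 435
Ey = (dQ/dY)(Y/Q) = 4 * 99 / 435 = 132/145
Since Ey > 0, this is a normal good.

132/145 (normal good)


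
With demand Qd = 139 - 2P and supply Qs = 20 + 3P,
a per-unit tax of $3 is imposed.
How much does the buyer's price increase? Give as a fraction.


With a per-unit tax, the buyer's price increase depends on relative slopes.
Supply slope: d = 3, Demand slope: b = 2
Buyer's price increase = d * tax / (b + d)
= 3 * 3 / (2 + 3)
= 9 / 5 = 9/5

9/5


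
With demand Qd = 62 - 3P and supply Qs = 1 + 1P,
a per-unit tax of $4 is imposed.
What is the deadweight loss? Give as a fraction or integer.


Pre-tax equilibrium quantity: Q* = 65/4
Post-tax equilibrium quantity: Q_tax = 53/4
Reduction in quantity: Q* - Q_tax = 3
DWL = (1/2) * tax * (Q* - Q_tax)
DWL = (1/2) * 4 * 3 = 6

6


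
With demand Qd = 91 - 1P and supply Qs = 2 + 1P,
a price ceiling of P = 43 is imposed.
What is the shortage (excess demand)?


At P = 43:
Qd = 91 - 1*43 = 48
Qs = 2 + 1*43 = 45
Shortage = Qd - Qs = 48 - 45 = 3

3


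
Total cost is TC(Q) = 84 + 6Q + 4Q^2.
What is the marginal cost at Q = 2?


MC = dTC/dQ = 6 + 2*4*Q
At Q = 2:
MC = 6 + 8*2
MC = 6 + 16 = 22

22


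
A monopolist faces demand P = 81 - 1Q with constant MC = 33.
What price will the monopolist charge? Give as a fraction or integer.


MR = 81 - 2Q
Set MR = MC: 81 - 2Q = 33
Q* = 24
Substitute into demand:
P* = 81 - 1*24 = 57

57


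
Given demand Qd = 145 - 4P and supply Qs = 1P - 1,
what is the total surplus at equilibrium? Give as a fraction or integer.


Find equilibrium: 145 - 4P = 1P - 1
145 + 1 = 5P
P* = 146/5 = 146/5
Q* = 1*146/5 - 1 = 141/5
Inverse demand: P = 145/4 - Q/4, so P_max = 145/4
Inverse supply: P = 1 + Q/1, so P_min = 1
CS = (1/2) * 141/5 * (145/4 - 146/5) = 19881/200
PS = (1/2) * 141/5 * (146/5 - 1) = 19881/50
TS = CS + PS = 19881/200 + 19881/50 = 19881/40

19881/40


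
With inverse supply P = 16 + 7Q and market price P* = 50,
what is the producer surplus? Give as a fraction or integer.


Minimum supply price (at Q=0): P_min = 16
Quantity supplied at P* = 50:
Q* = (50 - 16)/7 = 34/7
PS = (1/2) * Q* * (P* - P_min)
PS = (1/2) * 34/7 * (50 - 16)
PS = (1/2) * 34/7 * 34 = 578/7

578/7


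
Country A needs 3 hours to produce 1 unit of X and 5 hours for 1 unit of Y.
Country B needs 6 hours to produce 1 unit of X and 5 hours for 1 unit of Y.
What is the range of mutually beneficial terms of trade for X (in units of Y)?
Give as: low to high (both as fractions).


Opportunity cost of X for Country A = hours_X / hours_Y = 3/5 = 3/5 units of Y
Opportunity cost of X for Country B = hours_X / hours_Y = 6/5 = 6/5 units of Y
Terms of trade must be between the two opportunity costs.
Range: 3/5 to 6/5

3/5 to 6/5


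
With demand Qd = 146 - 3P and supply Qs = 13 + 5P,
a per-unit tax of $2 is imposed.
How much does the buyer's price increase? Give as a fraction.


With a per-unit tax, the buyer's price increase depends on relative slopes.
Supply slope: d = 5, Demand slope: b = 3
Buyer's price increase = d * tax / (b + d)
= 5 * 2 / (3 + 5)
= 10 / 8 = 5/4

5/4


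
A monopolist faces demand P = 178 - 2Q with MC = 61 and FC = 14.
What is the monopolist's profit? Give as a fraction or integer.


MR = MC: 178 - 4Q = 61
Q* = 117/4
P* = 178 - 2*117/4 = 239/2
Profit = (P* - MC)*Q* - FC
= (239/2 - 61)*117/4 - 14
= 117/2*117/4 - 14
= 13689/8 - 14 = 13577/8

13577/8


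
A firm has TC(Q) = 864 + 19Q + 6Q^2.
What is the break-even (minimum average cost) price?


AC(Q) = 864/Q + 19 + 6Q
To minimize: dAC/dQ = -864/Q^2 + 6 = 0
Q^2 = 864/6 = 144
Q* = 12
Min AC = 864/12 + 19 + 6*12
Min AC = 72 + 19 + 72 = 163

163


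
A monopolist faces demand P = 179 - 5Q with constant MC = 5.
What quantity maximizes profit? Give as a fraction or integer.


TR = P*Q = (179 - 5Q)Q = 179Q - 5Q^2
MR = dTR/dQ = 179 - 10Q
Set MR = MC:
179 - 10Q = 5
174 = 10Q
Q* = 174/10 = 87/5

87/5


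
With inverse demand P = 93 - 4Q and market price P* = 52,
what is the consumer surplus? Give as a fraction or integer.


Maximum willingness to pay (at Q=0): P_max = 93
Quantity demanded at P* = 52:
Q* = (93 - 52)/4 = 41/4
CS = (1/2) * Q* * (P_max - P*)
CS = (1/2) * 41/4 * (93 - 52)
CS = (1/2) * 41/4 * 41 = 1681/8

1681/8


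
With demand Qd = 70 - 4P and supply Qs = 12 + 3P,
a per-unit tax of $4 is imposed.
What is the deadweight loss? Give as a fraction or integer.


Pre-tax equilibrium quantity: Q* = 258/7
Post-tax equilibrium quantity: Q_tax = 30
Reduction in quantity: Q* - Q_tax = 48/7
DWL = (1/2) * tax * (Q* - Q_tax)
DWL = (1/2) * 4 * 48/7 = 96/7

96/7


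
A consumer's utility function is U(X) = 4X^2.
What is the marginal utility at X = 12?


MU = dU/dX = 4*2*X^(2-1)
MU = 8*X^1
At X = 12:
MU = 8 * 12^1
MU = 8 * 12 = 96

96


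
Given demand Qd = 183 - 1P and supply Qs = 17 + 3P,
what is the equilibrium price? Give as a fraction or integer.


At equilibrium, Qd = Qs.
183 - 1P = 17 + 3P
183 - 17 = 1P + 3P
166 = 4P
P* = 166/4 = 83/2

83/2


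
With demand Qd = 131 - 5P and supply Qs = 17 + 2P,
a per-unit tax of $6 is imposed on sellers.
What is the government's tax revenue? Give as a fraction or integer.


With tax on sellers, new supply: Qs' = 17 + 2(P - 6)
= 5 + 2P
New equilibrium quantity:
Q_new = 41
Tax revenue = tax * Q_new = 6 * 41 = 246

246


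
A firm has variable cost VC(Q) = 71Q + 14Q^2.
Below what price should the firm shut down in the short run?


AVC(Q) = VC(Q)/Q = 71 + 14Q
AVC is increasing in Q, so minimum AVC is at Q -> 0+.
Min AVC = 71
The firm should shut down if P < 71.

71


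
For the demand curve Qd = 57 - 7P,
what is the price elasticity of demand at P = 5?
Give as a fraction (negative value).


dQ/dP = -7
At P = 5: Q = 57 - 7*5 = 22
E = (dQ/dP)(P/Q) = (-7)(5/22) = -35/22

-35/22


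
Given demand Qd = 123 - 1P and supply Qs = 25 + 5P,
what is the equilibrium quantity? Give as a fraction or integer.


First find equilibrium price:
123 - 1P = 25 + 5P
P* = 98/6 = 49/3
Then substitute into demand:
Q* = 123 - 1 * 49/3 = 320/3

320/3


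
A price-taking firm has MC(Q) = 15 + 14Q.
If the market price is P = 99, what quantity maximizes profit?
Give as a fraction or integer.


In perfect competition, profit is maximized where P = MC.
99 = 15 + 14Q
84 = 14Q
Q* = 84/14 = 6

6


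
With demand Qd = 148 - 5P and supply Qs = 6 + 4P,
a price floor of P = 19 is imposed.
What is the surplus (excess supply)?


At P = 19:
Qd = 148 - 5*19 = 53
Qs = 6 + 4*19 = 82
Surplus = Qs - Qd = 82 - 53 = 29

29


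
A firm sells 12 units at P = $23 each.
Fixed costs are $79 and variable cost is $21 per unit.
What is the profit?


Total Revenue = P * Q = 23 * 12 = $276
Total Cost = FC + VC*Q = 79 + 21*12 = $331
Profit = TR - TC = 276 - 331 = $-55

$-55


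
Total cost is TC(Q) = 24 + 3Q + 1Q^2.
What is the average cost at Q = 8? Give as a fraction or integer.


TC(8) = 24 + 3*8 + 1*8^2
TC(8) = 24 + 24 + 64 = 112
AC = TC/Q = 112/8 = 14

14


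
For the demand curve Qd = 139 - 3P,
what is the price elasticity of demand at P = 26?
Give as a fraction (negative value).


dQ/dP = -3
At P = 26: Q = 139 - 3*26 = 61
E = (dQ/dP)(P/Q) = (-3)(26/61) = -78/61

-78/61


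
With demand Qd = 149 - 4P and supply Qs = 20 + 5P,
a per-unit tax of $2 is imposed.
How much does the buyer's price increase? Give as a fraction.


With a per-unit tax, the buyer's price increase depends on relative slopes.
Supply slope: d = 5, Demand slope: b = 4
Buyer's price increase = d * tax / (b + d)
= 5 * 2 / (4 + 5)
= 10 / 9 = 10/9

10/9


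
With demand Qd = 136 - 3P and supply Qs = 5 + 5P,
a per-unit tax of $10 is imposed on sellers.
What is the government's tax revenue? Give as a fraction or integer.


With tax on sellers, new supply: Qs' = 5 + 5(P - 10)
= 5P - 45
New equilibrium quantity:
Q_new = 545/8
Tax revenue = tax * Q_new = 10 * 545/8 = 2725/4

2725/4


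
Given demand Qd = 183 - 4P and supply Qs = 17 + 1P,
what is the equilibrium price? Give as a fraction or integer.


At equilibrium, Qd = Qs.
183 - 4P = 17 + 1P
183 - 17 = 4P + 1P
166 = 5P
P* = 166/5 = 166/5

166/5


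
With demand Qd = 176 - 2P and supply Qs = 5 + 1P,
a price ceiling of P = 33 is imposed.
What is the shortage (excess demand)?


At P = 33:
Qd = 176 - 2*33 = 110
Qs = 5 + 1*33 = 38
Shortage = Qd - Qs = 110 - 38 = 72

72


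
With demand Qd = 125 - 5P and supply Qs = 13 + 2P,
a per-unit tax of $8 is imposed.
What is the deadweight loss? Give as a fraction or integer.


Pre-tax equilibrium quantity: Q* = 45
Post-tax equilibrium quantity: Q_tax = 235/7
Reduction in quantity: Q* - Q_tax = 80/7
DWL = (1/2) * tax * (Q* - Q_tax)
DWL = (1/2) * 8 * 80/7 = 320/7

320/7


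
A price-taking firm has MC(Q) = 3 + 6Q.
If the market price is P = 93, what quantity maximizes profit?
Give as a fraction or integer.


In perfect competition, profit is maximized where P = MC.
93 = 3 + 6Q
90 = 6Q
Q* = 90/6 = 15

15


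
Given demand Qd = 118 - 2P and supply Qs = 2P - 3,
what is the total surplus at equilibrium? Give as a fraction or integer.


Find equilibrium: 118 - 2P = 2P - 3
118 + 3 = 4P
P* = 121/4 = 121/4
Q* = 2*121/4 - 3 = 115/2
Inverse demand: P = 59 - Q/2, so P_max = 59
Inverse supply: P = 3/2 + Q/2, so P_min = 3/2
CS = (1/2) * 115/2 * (59 - 121/4) = 13225/16
PS = (1/2) * 115/2 * (121/4 - 3/2) = 13225/16
TS = CS + PS = 13225/16 + 13225/16 = 13225/8

13225/8


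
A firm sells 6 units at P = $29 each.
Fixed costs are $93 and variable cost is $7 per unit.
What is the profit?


Total Revenue = P * Q = 29 * 6 = $174
Total Cost = FC + VC*Q = 93 + 7*6 = $135
Profit = TR - TC = 174 - 135 = $39

$39


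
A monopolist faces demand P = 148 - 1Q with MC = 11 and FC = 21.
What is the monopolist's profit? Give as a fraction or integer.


MR = MC: 148 - 2Q = 11
Q* = 137/2
P* = 148 - 1*137/2 = 159/2
Profit = (P* - MC)*Q* - FC
= (159/2 - 11)*137/2 - 21
= 137/2*137/2 - 21
= 18769/4 - 21 = 18685/4

18685/4


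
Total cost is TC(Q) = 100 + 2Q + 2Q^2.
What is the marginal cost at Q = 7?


MC = dTC/dQ = 2 + 2*2*Q
At Q = 7:
MC = 2 + 4*7
MC = 2 + 28 = 30

30


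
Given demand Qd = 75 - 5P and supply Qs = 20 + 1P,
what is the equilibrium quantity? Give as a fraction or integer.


First find equilibrium price:
75 - 5P = 20 + 1P
P* = 55/6 = 55/6
Then substitute into demand:
Q* = 75 - 5 * 55/6 = 175/6

175/6


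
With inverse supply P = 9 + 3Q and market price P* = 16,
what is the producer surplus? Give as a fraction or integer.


Minimum supply price (at Q=0): P_min = 9
Quantity supplied at P* = 16:
Q* = (16 - 9)/3 = 7/3
PS = (1/2) * Q* * (P* - P_min)
PS = (1/2) * 7/3 * (16 - 9)
PS = (1/2) * 7/3 * 7 = 49/6

49/6


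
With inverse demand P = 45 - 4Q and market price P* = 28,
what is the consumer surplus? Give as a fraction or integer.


Maximum willingness to pay (at Q=0): P_max = 45
Quantity demanded at P* = 28:
Q* = (45 - 28)/4 = 17/4
CS = (1/2) * Q* * (P_max - P*)
CS = (1/2) * 17/4 * (45 - 28)
CS = (1/2) * 17/4 * 17 = 289/8

289/8


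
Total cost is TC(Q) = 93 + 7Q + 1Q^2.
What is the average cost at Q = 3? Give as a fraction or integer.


TC(3) = 93 + 7*3 + 1*3^2
TC(3) = 93 + 21 + 9 = 123
AC = TC/Q = 123/3 = 41

41


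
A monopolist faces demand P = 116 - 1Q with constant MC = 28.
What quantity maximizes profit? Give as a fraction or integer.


TR = P*Q = (116 - 1Q)Q = 116Q - 1Q^2
MR = dTR/dQ = 116 - 2Q
Set MR = MC:
116 - 2Q = 28
88 = 2Q
Q* = 88/2 = 44

44


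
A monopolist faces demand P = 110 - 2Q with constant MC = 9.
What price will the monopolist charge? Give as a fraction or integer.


MR = 110 - 4Q
Set MR = MC: 110 - 4Q = 9
Q* = 101/4
Substitute into demand:
P* = 110 - 2*101/4 = 119/2

119/2


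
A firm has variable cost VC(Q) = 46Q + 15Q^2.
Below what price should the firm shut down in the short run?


AVC(Q) = VC(Q)/Q = 46 + 15Q
AVC is increasing in Q, so minimum AVC is at Q -> 0+.
Min AVC = 46
The firm should shut down if P < 46.

46


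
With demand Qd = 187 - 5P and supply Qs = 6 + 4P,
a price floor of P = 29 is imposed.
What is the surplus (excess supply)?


At P = 29:
Qd = 187 - 5*29 = 42
Qs = 6 + 4*29 = 122
Surplus = Qs - Qd = 122 - 42 = 80

80


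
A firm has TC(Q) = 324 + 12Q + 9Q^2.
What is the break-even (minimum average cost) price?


AC(Q) = 324/Q + 12 + 9Q
To minimize: dAC/dQ = -324/Q^2 + 9 = 0
Q^2 = 324/9 = 36
Q* = 6
Min AC = 324/6 + 12 + 9*6
Min AC = 54 + 12 + 54 = 120

120


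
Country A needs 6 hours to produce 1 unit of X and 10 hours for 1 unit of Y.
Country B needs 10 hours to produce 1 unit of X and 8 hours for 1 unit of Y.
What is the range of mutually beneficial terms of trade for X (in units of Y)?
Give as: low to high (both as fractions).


Opportunity cost of X for Country A = hours_X / hours_Y = 6/10 = 3/5 units of Y
Opportunity cost of X for Country B = hours_X / hours_Y = 10/8 = 5/4 units of Y
Terms of trade must be between the two opportunity costs.
Range: 3/5 to 5/4

3/5 to 5/4


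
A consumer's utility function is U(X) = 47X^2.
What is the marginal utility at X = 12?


MU = dU/dX = 47*2*X^(2-1)
MU = 94*X^1
At X = 12:
MU = 94 * 12^1
MU = 94 * 12 = 1128

1128


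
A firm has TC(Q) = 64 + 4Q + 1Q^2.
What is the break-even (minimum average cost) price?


AC(Q) = 64/Q + 4 + 1Q
To minimize: dAC/dQ = -64/Q^2 + 1 = 0
Q^2 = 64/1 = 64
Q* = 8
Min AC = 64/8 + 4 + 1*8
Min AC = 8 + 4 + 8 = 20

20


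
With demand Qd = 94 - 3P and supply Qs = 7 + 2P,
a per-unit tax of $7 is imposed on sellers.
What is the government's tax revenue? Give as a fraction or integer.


With tax on sellers, new supply: Qs' = 7 + 2(P - 7)
= 2P - 7
New equilibrium quantity:
Q_new = 167/5
Tax revenue = tax * Q_new = 7 * 167/5 = 1169/5

1169/5


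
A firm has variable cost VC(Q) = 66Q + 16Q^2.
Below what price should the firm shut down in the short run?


AVC(Q) = VC(Q)/Q = 66 + 16Q
AVC is increasing in Q, so minimum AVC is at Q -> 0+.
Min AVC = 66
The firm should shut down if P < 66.

66


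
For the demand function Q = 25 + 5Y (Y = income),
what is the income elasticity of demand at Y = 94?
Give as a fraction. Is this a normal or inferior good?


dQ/dY = 5
At Y = 94: Q = 25 + 5*94 = 495
Ey = (dQ/dY)(Y/Q) = 5 * 94 / 495 = 94/99
Since Ey > 0, this is a normal good.

94/99 (normal good)


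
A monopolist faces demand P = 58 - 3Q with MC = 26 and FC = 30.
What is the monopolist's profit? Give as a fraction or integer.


MR = MC: 58 - 6Q = 26
Q* = 16/3
P* = 58 - 3*16/3 = 42
Profit = (P* - MC)*Q* - FC
= (42 - 26)*16/3 - 30
= 16*16/3 - 30
= 256/3 - 30 = 166/3

166/3


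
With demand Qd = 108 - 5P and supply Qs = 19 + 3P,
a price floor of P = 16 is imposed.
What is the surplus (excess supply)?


At P = 16:
Qd = 108 - 5*16 = 28
Qs = 19 + 3*16 = 67
Surplus = Qs - Qd = 67 - 28 = 39

39


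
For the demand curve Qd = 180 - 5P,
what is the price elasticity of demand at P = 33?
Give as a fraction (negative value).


dQ/dP = -5
At P = 33: Q = 180 - 5*33 = 15
E = (dQ/dP)(P/Q) = (-5)(33/15) = -11

-11


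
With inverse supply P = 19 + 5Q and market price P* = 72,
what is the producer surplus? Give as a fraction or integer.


Minimum supply price (at Q=0): P_min = 19
Quantity supplied at P* = 72:
Q* = (72 - 19)/5 = 53/5
PS = (1/2) * Q* * (P* - P_min)
PS = (1/2) * 53/5 * (72 - 19)
PS = (1/2) * 53/5 * 53 = 2809/10

2809/10


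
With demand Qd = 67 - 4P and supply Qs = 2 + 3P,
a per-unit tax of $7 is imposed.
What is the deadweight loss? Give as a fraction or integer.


Pre-tax equilibrium quantity: Q* = 209/7
Post-tax equilibrium quantity: Q_tax = 125/7
Reduction in quantity: Q* - Q_tax = 12
DWL = (1/2) * tax * (Q* - Q_tax)
DWL = (1/2) * 7 * 12 = 42

42


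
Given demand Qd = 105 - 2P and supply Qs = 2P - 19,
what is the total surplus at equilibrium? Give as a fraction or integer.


Find equilibrium: 105 - 2P = 2P - 19
105 + 19 = 4P
P* = 124/4 = 31
Q* = 2*31 - 19 = 43
Inverse demand: P = 105/2 - Q/2, so P_max = 105/2
Inverse supply: P = 19/2 + Q/2, so P_min = 19/2
CS = (1/2) * 43 * (105/2 - 31) = 1849/4
PS = (1/2) * 43 * (31 - 19/2) = 1849/4
TS = CS + PS = 1849/4 + 1849/4 = 1849/2

1849/2


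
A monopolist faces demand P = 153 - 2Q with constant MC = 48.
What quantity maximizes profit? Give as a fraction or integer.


TR = P*Q = (153 - 2Q)Q = 153Q - 2Q^2
MR = dTR/dQ = 153 - 4Q
Set MR = MC:
153 - 4Q = 48
105 = 4Q
Q* = 105/4 = 105/4

105/4


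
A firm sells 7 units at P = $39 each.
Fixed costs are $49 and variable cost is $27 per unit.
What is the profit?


Total Revenue = P * Q = 39 * 7 = $273
Total Cost = FC + VC*Q = 49 + 27*7 = $238
Profit = TR - TC = 273 - 238 = $35

$35


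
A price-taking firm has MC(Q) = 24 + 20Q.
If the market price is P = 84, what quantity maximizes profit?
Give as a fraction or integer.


In perfect competition, profit is maximized where P = MC.
84 = 24 + 20Q
60 = 20Q
Q* = 60/20 = 3

3


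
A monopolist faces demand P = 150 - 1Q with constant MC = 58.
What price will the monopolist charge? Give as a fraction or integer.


MR = 150 - 2Q
Set MR = MC: 150 - 2Q = 58
Q* = 46
Substitute into demand:
P* = 150 - 1*46 = 104

104


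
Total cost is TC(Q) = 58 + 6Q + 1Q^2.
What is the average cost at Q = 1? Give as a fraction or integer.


TC(1) = 58 + 6*1 + 1*1^2
TC(1) = 58 + 6 + 1 = 65
AC = TC/Q = 65/1 = 65

65


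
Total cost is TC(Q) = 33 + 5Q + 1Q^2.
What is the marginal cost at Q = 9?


MC = dTC/dQ = 5 + 2*1*Q
At Q = 9:
MC = 5 + 2*9
MC = 5 + 18 = 23

23


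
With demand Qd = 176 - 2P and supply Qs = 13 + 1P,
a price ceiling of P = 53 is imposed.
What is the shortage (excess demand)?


At P = 53:
Qd = 176 - 2*53 = 70
Qs = 13 + 1*53 = 66
Shortage = Qd - Qs = 70 - 66 = 4

4


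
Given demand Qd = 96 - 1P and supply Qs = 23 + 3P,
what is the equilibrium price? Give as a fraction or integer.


At equilibrium, Qd = Qs.
96 - 1P = 23 + 3P
96 - 23 = 1P + 3P
73 = 4P
P* = 73/4 = 73/4

73/4


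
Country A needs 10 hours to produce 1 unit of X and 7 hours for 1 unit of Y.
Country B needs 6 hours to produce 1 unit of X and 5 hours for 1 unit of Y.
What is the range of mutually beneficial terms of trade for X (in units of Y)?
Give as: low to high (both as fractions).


Opportunity cost of X for Country A = hours_X / hours_Y = 10/7 = 10/7 units of Y
Opportunity cost of X for Country B = hours_X / hours_Y = 6/5 = 6/5 units of Y
Terms of trade must be between the two opportunity costs.
Range: 6/5 to 10/7

6/5 to 10/7


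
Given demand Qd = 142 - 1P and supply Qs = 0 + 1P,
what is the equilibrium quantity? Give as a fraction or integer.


First find equilibrium price:
142 - 1P = 0 + 1P
P* = 142/2 = 71
Then substitute into demand:
Q* = 142 - 1 * 71 = 71

71


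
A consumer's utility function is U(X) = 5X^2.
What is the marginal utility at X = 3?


MU = dU/dX = 5*2*X^(2-1)
MU = 10*X^1
At X = 3:
MU = 10 * 3^1
MU = 10 * 3 = 30

30


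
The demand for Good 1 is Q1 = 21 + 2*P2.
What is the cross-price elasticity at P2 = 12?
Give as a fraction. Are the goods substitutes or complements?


dQ1/dP2 = 2
At P2 = 12: Q1 = 21 + 2*12 = 45
Exy = (dQ1/dP2)(P2/Q1) = 2 * 12 / 45 = 8/15
Since Exy > 0, the goods are substitutes.

8/15 (substitutes)


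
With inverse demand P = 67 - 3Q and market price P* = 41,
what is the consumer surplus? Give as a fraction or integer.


Maximum willingness to pay (at Q=0): P_max = 67
Quantity demanded at P* = 41:
Q* = (67 - 41)/3 = 26/3
CS = (1/2) * Q* * (P_max - P*)
CS = (1/2) * 26/3 * (67 - 41)
CS = (1/2) * 26/3 * 26 = 338/3

338/3


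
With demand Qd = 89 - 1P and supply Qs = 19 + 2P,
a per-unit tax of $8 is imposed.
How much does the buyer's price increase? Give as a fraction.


With a per-unit tax, the buyer's price increase depends on relative slopes.
Supply slope: d = 2, Demand slope: b = 1
Buyer's price increase = d * tax / (b + d)
= 2 * 8 / (1 + 2)
= 16 / 3 = 16/3

16/3


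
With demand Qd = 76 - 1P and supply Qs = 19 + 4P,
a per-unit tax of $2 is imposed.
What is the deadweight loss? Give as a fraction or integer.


Pre-tax equilibrium quantity: Q* = 323/5
Post-tax equilibrium quantity: Q_tax = 63
Reduction in quantity: Q* - Q_tax = 8/5
DWL = (1/2) * tax * (Q* - Q_tax)
DWL = (1/2) * 2 * 8/5 = 8/5

8/5


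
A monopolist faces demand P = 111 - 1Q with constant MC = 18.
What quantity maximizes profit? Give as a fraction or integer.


TR = P*Q = (111 - 1Q)Q = 111Q - 1Q^2
MR = dTR/dQ = 111 - 2Q
Set MR = MC:
111 - 2Q = 18
93 = 2Q
Q* = 93/2 = 93/2

93/2


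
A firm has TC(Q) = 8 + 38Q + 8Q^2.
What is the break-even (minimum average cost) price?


AC(Q) = 8/Q + 38 + 8Q
To minimize: dAC/dQ = -8/Q^2 + 8 = 0
Q^2 = 8/8 = 1
Q* = 1
Min AC = 8/1 + 38 + 8*1
Min AC = 8 + 38 + 8 = 54

54


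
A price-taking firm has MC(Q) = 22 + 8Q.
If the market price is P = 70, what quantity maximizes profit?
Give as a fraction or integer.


In perfect competition, profit is maximized where P = MC.
70 = 22 + 8Q
48 = 8Q
Q* = 48/8 = 6

6


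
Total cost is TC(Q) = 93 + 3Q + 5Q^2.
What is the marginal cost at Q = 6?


MC = dTC/dQ = 3 + 2*5*Q
At Q = 6:
MC = 3 + 10*6
MC = 3 + 60 = 63

63


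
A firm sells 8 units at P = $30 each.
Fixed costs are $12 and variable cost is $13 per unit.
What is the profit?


Total Revenue = P * Q = 30 * 8 = $240
Total Cost = FC + VC*Q = 12 + 13*8 = $116
Profit = TR - TC = 240 - 116 = $124

$124


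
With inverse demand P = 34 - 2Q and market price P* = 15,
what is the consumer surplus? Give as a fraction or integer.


Maximum willingness to pay (at Q=0): P_max = 34
Quantity demanded at P* = 15:
Q* = (34 - 15)/2 = 19/2
CS = (1/2) * Q* * (P_max - P*)
CS = (1/2) * 19/2 * (34 - 15)
CS = (1/2) * 19/2 * 19 = 361/4

361/4


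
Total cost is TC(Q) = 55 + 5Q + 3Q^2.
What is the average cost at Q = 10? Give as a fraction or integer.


TC(10) = 55 + 5*10 + 3*10^2
TC(10) = 55 + 50 + 300 = 405
AC = TC/Q = 405/10 = 81/2

81/2


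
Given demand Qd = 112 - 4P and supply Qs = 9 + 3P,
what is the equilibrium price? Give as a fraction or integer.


At equilibrium, Qd = Qs.
112 - 4P = 9 + 3P
112 - 9 = 4P + 3P
103 = 7P
P* = 103/7 = 103/7

103/7


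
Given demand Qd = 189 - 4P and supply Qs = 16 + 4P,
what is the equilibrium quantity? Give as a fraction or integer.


First find equilibrium price:
189 - 4P = 16 + 4P
P* = 173/8 = 173/8
Then substitute into demand:
Q* = 189 - 4 * 173/8 = 205/2

205/2


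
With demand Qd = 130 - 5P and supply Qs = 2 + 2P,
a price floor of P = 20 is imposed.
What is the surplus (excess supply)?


At P = 20:
Qd = 130 - 5*20 = 30
Qs = 2 + 2*20 = 42
Surplus = Qs - Qd = 42 - 30 = 12

12


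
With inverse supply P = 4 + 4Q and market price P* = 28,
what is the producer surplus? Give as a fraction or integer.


Minimum supply price (at Q=0): P_min = 4
Quantity supplied at P* = 28:
Q* = (28 - 4)/4 = 6
PS = (1/2) * Q* * (P* - P_min)
PS = (1/2) * 6 * (28 - 4)
PS = (1/2) * 6 * 24 = 72

72


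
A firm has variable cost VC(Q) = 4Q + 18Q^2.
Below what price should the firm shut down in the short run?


AVC(Q) = VC(Q)/Q = 4 + 18Q
AVC is increasing in Q, so minimum AVC is at Q -> 0+.
Min AVC = 4
The firm should shut down if P < 4.

4


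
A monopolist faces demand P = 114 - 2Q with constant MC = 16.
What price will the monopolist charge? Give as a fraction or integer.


MR = 114 - 4Q
Set MR = MC: 114 - 4Q = 16
Q* = 49/2
Substitute into demand:
P* = 114 - 2*49/2 = 65

65


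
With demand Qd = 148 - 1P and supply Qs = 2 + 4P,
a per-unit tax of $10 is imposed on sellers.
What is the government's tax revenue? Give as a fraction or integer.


With tax on sellers, new supply: Qs' = 2 + 4(P - 10)
= 4P - 38
New equilibrium quantity:
Q_new = 554/5
Tax revenue = tax * Q_new = 10 * 554/5 = 1108

1108


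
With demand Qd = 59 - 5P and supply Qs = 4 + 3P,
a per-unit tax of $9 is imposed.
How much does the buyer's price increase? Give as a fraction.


With a per-unit tax, the buyer's price increase depends on relative slopes.
Supply slope: d = 3, Demand slope: b = 5
Buyer's price increase = d * tax / (b + d)
= 3 * 9 / (5 + 3)
= 27 / 8 = 27/8

27/8


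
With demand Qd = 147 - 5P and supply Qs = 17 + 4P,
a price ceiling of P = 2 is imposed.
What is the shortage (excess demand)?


At P = 2:
Qd = 147 - 5*2 = 137
Qs = 17 + 4*2 = 25
Shortage = Qd - Qs = 137 - 25 = 112

112


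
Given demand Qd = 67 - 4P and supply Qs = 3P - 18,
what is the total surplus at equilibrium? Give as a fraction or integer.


Find equilibrium: 67 - 4P = 3P - 18
67 + 18 = 7P
P* = 85/7 = 85/7
Q* = 3*85/7 - 18 = 129/7
Inverse demand: P = 67/4 - Q/4, so P_max = 67/4
Inverse supply: P = 6 + Q/3, so P_min = 6
CS = (1/2) * 129/7 * (67/4 - 85/7) = 16641/392
PS = (1/2) * 129/7 * (85/7 - 6) = 5547/98
TS = CS + PS = 16641/392 + 5547/98 = 5547/56

5547/56


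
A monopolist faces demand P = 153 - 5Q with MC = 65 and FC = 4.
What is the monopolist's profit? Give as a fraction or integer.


MR = MC: 153 - 10Q = 65
Q* = 44/5
P* = 153 - 5*44/5 = 109
Profit = (P* - MC)*Q* - FC
= (109 - 65)*44/5 - 4
= 44*44/5 - 4
= 1936/5 - 4 = 1916/5

1916/5


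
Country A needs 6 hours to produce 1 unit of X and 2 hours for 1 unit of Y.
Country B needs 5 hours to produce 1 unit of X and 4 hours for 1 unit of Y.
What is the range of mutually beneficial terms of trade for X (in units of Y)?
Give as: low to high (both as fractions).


Opportunity cost of X for Country A = hours_X / hours_Y = 6/2 = 3 units of Y
Opportunity cost of X for Country B = hours_X / hours_Y = 5/4 = 5/4 units of Y
Terms of trade must be between the two opportunity costs.
Range: 5/4 to 3

5/4 to 3


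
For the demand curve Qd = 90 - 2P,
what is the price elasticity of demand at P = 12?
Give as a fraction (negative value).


dQ/dP = -2
At P = 12: Q = 90 - 2*12 = 66
E = (dQ/dP)(P/Q) = (-2)(12/66) = -4/11

-4/11


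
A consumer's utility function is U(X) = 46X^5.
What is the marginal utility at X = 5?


MU = dU/dX = 46*5*X^(5-1)
MU = 230*X^4
At X = 5:
MU = 230 * 5^4
MU = 230 * 625 = 143750

143750


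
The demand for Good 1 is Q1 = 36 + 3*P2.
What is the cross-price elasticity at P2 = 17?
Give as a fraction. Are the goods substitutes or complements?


dQ1/dP2 = 3
At P2 = 17: Q1 = 36 + 3*17 = 87
Exy = (dQ1/dP2)(P2/Q1) = 3 * 17 / 87 = 17/29
Since Exy > 0, the goods are substitutes.

17/29 (substitutes)


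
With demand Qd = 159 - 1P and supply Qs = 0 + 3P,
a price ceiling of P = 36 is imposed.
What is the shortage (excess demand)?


At P = 36:
Qd = 159 - 1*36 = 123
Qs = 0 + 3*36 = 108
Shortage = Qd - Qs = 123 - 108 = 15

15


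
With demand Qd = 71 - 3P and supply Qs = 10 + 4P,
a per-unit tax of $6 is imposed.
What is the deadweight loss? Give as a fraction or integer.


Pre-tax equilibrium quantity: Q* = 314/7
Post-tax equilibrium quantity: Q_tax = 242/7
Reduction in quantity: Q* - Q_tax = 72/7
DWL = (1/2) * tax * (Q* - Q_tax)
DWL = (1/2) * 6 * 72/7 = 216/7

216/7


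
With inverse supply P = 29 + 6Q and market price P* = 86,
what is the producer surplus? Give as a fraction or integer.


Minimum supply price (at Q=0): P_min = 29
Quantity supplied at P* = 86:
Q* = (86 - 29)/6 = 19/2
PS = (1/2) * Q* * (P* - P_min)
PS = (1/2) * 19/2 * (86 - 29)
PS = (1/2) * 19/2 * 57 = 1083/4

1083/4


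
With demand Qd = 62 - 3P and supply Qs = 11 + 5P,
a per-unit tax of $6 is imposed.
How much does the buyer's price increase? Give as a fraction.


With a per-unit tax, the buyer's price increase depends on relative slopes.
Supply slope: d = 5, Demand slope: b = 3
Buyer's price increase = d * tax / (b + d)
= 5 * 6 / (3 + 5)
= 30 / 8 = 15/4

15/4


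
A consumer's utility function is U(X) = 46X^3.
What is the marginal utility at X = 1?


MU = dU/dX = 46*3*X^(3-1)
MU = 138*X^2
At X = 1:
MU = 138 * 1^2
MU = 138 * 1 = 138

138


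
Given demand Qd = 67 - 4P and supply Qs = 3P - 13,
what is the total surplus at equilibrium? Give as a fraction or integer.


Find equilibrium: 67 - 4P = 3P - 13
67 + 13 = 7P
P* = 80/7 = 80/7
Q* = 3*80/7 - 13 = 149/7
Inverse demand: P = 67/4 - Q/4, so P_max = 67/4
Inverse supply: P = 13/3 + Q/3, so P_min = 13/3
CS = (1/2) * 149/7 * (67/4 - 80/7) = 22201/392
PS = (1/2) * 149/7 * (80/7 - 13/3) = 22201/294
TS = CS + PS = 22201/392 + 22201/294 = 22201/168

22201/168


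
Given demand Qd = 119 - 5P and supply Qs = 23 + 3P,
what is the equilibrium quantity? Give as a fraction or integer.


First find equilibrium price:
119 - 5P = 23 + 3P
P* = 96/8 = 12
Then substitute into demand:
Q* = 119 - 5 * 12 = 59

59


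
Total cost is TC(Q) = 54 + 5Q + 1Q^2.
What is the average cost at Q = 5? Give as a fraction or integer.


TC(5) = 54 + 5*5 + 1*5^2
TC(5) = 54 + 25 + 25 = 104
AC = TC/Q = 104/5 = 104/5

104/5


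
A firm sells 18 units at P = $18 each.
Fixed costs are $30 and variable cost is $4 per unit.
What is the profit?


Total Revenue = P * Q = 18 * 18 = $324
Total Cost = FC + VC*Q = 30 + 4*18 = $102
Profit = TR - TC = 324 - 102 = $222

$222


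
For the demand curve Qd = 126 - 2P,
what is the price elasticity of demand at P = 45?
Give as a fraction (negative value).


dQ/dP = -2
At P = 45: Q = 126 - 2*45 = 36
E = (dQ/dP)(P/Q) = (-2)(45/36) = -5/2

-5/2
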